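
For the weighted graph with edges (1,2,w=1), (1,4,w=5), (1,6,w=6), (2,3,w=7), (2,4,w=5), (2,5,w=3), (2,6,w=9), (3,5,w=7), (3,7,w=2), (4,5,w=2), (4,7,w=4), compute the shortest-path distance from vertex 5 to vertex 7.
6 (path: 5 -> 4 -> 7; weights 2 + 4 = 6)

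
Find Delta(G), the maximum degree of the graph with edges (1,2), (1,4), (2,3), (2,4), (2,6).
4 (attained at vertex 2)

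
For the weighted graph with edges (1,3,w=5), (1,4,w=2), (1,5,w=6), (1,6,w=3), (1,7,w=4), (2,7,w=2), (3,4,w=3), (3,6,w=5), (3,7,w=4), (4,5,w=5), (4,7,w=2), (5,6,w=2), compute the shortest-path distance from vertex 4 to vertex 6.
5 (path: 4 -> 1 -> 6; weights 2 + 3 = 5)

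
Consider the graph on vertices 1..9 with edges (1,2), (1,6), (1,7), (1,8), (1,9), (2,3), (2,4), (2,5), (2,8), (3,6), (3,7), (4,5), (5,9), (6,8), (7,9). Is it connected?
Yes (BFS from 1 visits [1, 2, 6, 7, 8, 9, 3, 4, 5] — all 9 vertices reached)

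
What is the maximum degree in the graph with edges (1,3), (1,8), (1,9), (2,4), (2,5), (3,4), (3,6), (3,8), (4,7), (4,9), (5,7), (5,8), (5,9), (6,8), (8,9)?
5 (attained at vertex 8)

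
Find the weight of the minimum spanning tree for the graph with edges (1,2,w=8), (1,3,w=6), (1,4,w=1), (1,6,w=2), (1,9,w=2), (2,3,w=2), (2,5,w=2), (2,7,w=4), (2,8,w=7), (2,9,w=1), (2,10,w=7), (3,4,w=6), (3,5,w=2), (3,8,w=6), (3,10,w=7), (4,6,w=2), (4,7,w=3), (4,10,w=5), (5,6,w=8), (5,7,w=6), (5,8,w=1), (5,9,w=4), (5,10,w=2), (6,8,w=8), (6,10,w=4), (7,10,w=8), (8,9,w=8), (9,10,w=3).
16 (MST edges: (1,4,w=1), (1,6,w=2), (1,9,w=2), (2,3,w=2), (2,5,w=2), (2,9,w=1), (4,7,w=3), (5,8,w=1), (5,10,w=2); sum of weights 1 + 2 + 2 + 2 + 2 + 1 + 3 + 1 + 2 = 16)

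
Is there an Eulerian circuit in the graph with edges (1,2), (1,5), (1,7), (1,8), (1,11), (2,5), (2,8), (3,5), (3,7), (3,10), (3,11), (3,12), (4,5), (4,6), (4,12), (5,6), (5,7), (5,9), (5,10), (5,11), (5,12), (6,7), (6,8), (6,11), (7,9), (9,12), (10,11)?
No (10 vertices have odd degree: {1, 2, 3, 4, 6, 7, 8, 9, 10, 11}; Eulerian circuit requires 0)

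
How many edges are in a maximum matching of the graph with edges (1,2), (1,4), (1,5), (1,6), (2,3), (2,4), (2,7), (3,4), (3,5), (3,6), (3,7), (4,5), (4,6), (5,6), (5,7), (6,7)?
3 (matching: (1,6), (2,7), (3,5); upper bound floor(n/2) = floor(7/2) = 3)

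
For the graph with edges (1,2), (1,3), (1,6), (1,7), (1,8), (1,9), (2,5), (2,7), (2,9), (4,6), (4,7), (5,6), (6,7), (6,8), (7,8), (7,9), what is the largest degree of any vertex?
6 (attained at vertices 1, 7)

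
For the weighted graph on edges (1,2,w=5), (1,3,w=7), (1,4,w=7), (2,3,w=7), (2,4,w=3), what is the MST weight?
15 (MST edges: (1,2,w=5), (1,3,w=7), (2,4,w=3); sum of weights 5 + 7 + 3 = 15)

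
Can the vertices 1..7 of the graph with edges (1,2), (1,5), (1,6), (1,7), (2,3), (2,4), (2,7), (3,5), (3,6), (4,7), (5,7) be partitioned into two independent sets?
No (odd cycle of length 3: 2 -> 1 -> 7 -> 2)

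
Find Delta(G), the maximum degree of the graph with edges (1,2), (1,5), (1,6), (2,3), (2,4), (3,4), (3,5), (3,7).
4 (attained at vertex 3)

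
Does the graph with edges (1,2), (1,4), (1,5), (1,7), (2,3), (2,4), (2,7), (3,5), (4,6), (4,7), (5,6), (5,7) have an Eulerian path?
Yes — and in fact it has an Eulerian circuit (the graph is connected and all 7 vertices have even degree)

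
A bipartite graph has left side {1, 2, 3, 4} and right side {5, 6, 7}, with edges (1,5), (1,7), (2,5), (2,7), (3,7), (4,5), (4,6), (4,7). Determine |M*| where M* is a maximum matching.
3 (matching: (1,7), (2,5), (4,6); upper bound min(|L|,|R|) = min(4,3) = 3)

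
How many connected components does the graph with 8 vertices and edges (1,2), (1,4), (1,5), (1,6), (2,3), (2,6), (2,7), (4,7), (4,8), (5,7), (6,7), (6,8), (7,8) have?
1 (components: {1, 2, 3, 4, 5, 6, 7, 8})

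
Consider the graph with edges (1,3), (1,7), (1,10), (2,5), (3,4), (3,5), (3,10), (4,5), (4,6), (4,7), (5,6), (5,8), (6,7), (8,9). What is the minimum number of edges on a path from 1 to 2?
3 (path: 1 -> 3 -> 5 -> 2, 3 edges)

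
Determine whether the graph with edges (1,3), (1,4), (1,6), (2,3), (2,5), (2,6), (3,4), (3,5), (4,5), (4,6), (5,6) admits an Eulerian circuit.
No (2 vertices have odd degree: {1, 2}; Eulerian circuit requires 0)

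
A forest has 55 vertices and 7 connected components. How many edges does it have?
48 (Each of the 7 component trees on V_i vertices has V_i - 1 edges; summing gives V - C = 55 - 7 = 48)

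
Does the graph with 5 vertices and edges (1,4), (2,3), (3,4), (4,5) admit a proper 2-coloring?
Yes. Partition: {1, 3, 5}, {2, 4}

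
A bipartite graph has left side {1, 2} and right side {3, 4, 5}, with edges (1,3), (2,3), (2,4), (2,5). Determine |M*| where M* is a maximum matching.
2 (matching: (1,3), (2,5); upper bound min(|L|,|R|) = min(2,3) = 2)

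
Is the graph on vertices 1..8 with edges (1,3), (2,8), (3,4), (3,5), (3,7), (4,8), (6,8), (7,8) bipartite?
Yes. Partition: {1, 2, 4, 5, 6, 7}, {3, 8}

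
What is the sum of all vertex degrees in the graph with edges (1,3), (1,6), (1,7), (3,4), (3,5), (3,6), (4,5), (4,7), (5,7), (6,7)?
20 (handshake: sum of degrees = 2|E| = 2 x 10 = 20)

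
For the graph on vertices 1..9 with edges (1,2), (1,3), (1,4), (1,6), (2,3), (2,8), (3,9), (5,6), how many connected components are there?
2 (components: {1, 2, 3, 4, 5, 6, 8, 9}, {7})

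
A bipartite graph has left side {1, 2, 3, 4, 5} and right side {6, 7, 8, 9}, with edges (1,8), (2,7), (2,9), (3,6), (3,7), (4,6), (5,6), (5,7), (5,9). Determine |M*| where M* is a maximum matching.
4 (matching: (1,8), (2,9), (3,7), (4,6); upper bound min(|L|,|R|) = min(5,4) = 4)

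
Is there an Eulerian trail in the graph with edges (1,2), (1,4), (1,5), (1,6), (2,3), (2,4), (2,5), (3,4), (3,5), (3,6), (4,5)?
Yes — and in fact it has an Eulerian circuit (the graph is connected and all 6 vertices have even degree)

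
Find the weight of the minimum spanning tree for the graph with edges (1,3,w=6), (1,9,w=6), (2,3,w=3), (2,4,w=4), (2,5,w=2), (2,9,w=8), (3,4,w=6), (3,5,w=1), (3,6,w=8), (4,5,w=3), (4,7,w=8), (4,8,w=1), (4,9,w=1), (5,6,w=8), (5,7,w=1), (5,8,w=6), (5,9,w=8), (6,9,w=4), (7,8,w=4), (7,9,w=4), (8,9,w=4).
19 (MST edges: (1,9,w=6), (2,5,w=2), (3,5,w=1), (4,5,w=3), (4,8,w=1), (4,9,w=1), (5,7,w=1), (6,9,w=4); sum of weights 6 + 2 + 1 + 3 + 1 + 1 + 1 + 4 = 19)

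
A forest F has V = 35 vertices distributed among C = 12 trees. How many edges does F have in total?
23 (Each of the 12 component trees on V_i vertices has V_i - 1 edges; summing gives V - C = 35 - 12 = 23)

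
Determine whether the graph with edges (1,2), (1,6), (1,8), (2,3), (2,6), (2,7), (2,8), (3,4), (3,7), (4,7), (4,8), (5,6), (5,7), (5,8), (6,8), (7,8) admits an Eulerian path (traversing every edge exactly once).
No (6 vertices have odd degree: {1, 2, 3, 4, 5, 7}; Eulerian path requires 0 or 2)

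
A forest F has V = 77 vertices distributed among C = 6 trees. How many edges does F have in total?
71 (Each of the 6 component trees on V_i vertices has V_i - 1 edges; summing gives V - C = 77 - 6 = 71)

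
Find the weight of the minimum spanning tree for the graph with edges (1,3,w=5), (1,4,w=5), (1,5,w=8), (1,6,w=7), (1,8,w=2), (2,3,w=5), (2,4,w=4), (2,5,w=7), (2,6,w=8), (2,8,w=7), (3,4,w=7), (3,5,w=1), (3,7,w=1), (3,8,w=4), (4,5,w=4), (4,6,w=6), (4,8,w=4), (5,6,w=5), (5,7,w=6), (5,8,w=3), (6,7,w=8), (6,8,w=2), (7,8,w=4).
17 (MST edges: (1,8,w=2), (2,4,w=4), (3,5,w=1), (3,7,w=1), (4,5,w=4), (5,8,w=3), (6,8,w=2); sum of weights 2 + 4 + 1 + 1 + 4 + 3 + 2 = 17)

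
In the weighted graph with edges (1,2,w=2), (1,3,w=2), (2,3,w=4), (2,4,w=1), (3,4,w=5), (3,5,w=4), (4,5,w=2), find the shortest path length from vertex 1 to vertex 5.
5 (path: 1 -> 2 -> 4 -> 5; weights 2 + 1 + 2 = 5)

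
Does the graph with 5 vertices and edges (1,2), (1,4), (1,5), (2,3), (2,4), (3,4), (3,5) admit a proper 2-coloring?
No (odd cycle of length 3: 2 -> 1 -> 4 -> 2)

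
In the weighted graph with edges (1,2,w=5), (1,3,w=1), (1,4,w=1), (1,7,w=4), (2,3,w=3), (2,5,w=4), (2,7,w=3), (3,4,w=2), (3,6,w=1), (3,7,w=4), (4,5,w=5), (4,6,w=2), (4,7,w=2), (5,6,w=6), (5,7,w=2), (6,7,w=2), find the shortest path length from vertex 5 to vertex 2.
4 (path: 5 -> 2; weights 4 = 4)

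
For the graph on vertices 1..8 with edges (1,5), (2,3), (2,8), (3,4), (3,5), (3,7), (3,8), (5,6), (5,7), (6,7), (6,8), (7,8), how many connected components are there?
1 (components: {1, 2, 3, 4, 5, 6, 7, 8})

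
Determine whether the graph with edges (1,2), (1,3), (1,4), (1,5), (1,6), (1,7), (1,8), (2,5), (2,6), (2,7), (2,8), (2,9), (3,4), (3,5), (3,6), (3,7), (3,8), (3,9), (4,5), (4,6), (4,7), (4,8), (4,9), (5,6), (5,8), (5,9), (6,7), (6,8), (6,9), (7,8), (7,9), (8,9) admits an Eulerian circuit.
No (6 vertices have odd degree: {1, 3, 4, 5, 7, 9}; Eulerian circuit requires 0)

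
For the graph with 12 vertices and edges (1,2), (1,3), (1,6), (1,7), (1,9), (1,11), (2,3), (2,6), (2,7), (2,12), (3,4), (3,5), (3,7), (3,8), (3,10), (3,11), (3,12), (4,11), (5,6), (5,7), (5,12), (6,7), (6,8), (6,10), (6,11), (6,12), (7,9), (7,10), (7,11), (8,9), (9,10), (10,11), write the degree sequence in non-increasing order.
[9, 8, 8, 6, 6, 5, 5, 4, 4, 4, 3, 2] (degrees: deg(1)=6, deg(2)=5, deg(3)=9, deg(4)=2, deg(5)=4, deg(6)=8, deg(7)=8, deg(8)=3, deg(9)=4, deg(10)=5, deg(11)=6, deg(12)=4)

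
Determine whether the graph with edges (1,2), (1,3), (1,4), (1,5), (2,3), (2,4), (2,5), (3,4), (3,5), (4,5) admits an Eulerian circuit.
Yes (the graph is connected and all 5 vertices have even degree)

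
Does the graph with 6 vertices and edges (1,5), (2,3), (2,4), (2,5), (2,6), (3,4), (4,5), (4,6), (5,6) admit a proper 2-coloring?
No (odd cycle of length 3: 4 -> 5 -> 2 -> 4)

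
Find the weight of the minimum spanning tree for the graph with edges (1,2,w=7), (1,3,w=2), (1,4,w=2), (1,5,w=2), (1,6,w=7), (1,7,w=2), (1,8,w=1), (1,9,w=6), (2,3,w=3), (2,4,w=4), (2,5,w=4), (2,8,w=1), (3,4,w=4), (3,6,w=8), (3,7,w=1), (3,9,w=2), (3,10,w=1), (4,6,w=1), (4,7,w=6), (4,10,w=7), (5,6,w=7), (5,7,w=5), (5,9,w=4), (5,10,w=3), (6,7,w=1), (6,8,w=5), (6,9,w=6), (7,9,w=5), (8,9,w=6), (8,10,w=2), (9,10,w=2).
12 (MST edges: (1,4,w=2), (1,5,w=2), (1,8,w=1), (2,8,w=1), (3,7,w=1), (3,9,w=2), (3,10,w=1), (4,6,w=1), (6,7,w=1); sum of weights 2 + 2 + 1 + 1 + 1 + 2 + 1 + 1 + 1 = 12)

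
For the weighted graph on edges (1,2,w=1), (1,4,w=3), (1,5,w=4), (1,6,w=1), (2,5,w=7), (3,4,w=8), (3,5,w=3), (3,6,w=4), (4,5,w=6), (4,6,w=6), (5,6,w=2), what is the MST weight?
10 (MST edges: (1,2,w=1), (1,4,w=3), (1,6,w=1), (3,5,w=3), (5,6,w=2); sum of weights 1 + 3 + 1 + 3 + 2 = 10)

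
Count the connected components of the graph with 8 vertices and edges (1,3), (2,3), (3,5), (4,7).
4 (components: {1, 2, 3, 5}, {4, 7}, {6}, {8})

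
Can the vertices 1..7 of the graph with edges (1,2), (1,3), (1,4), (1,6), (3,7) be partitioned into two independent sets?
Yes. Partition: {1, 5, 7}, {2, 3, 4, 6}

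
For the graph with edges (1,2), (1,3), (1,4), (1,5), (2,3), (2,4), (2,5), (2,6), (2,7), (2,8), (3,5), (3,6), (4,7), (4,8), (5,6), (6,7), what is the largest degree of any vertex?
7 (attained at vertex 2)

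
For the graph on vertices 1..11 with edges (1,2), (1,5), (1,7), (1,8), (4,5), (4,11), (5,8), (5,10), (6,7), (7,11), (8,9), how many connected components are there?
2 (components: {1, 2, 4, 5, 6, 7, 8, 9, 10, 11}, {3})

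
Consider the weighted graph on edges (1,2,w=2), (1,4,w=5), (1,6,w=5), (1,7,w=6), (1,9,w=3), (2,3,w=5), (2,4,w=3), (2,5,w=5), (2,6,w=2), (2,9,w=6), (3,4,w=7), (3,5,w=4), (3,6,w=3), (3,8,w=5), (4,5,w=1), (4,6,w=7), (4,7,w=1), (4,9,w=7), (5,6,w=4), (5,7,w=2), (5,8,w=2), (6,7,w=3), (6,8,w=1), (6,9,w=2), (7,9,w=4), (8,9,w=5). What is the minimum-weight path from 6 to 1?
4 (path: 6 -> 2 -> 1; weights 2 + 2 = 4)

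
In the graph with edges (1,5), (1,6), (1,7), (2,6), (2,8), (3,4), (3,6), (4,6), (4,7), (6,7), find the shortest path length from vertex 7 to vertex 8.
3 (path: 7 -> 6 -> 2 -> 8, 3 edges)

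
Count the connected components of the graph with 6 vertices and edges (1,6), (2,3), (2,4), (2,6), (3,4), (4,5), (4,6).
1 (components: {1, 2, 3, 4, 5, 6})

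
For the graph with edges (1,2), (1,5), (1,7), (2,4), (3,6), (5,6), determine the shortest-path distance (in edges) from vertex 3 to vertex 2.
4 (path: 3 -> 6 -> 5 -> 1 -> 2, 4 edges)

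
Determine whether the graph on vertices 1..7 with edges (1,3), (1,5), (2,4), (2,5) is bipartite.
Yes. Partition: {1, 2, 6, 7}, {3, 4, 5}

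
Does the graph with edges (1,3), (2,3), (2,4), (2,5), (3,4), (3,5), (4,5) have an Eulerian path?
No (4 vertices have odd degree: {1, 2, 4, 5}; Eulerian path requires 0 or 2)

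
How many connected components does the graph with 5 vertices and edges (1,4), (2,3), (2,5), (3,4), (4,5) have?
1 (components: {1, 2, 3, 4, 5})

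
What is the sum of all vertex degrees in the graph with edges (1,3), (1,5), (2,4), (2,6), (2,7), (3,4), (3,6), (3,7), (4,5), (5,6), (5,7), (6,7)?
24 (handshake: sum of degrees = 2|E| = 2 x 12 = 24)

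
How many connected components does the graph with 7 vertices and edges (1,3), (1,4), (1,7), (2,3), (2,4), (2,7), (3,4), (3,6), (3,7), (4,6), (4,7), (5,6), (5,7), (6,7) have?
1 (components: {1, 2, 3, 4, 5, 6, 7})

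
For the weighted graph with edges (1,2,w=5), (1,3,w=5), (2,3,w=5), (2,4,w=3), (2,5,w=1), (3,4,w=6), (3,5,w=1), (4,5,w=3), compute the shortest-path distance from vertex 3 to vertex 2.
2 (path: 3 -> 5 -> 2; weights 1 + 1 = 2)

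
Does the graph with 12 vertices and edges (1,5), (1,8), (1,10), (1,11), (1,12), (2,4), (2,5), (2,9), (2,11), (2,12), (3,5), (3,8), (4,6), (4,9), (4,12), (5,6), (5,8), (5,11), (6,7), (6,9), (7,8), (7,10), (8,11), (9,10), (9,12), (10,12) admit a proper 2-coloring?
No (odd cycle of length 3: 12 -> 1 -> 10 -> 12)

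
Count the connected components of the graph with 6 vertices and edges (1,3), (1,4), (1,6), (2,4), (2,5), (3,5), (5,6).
1 (components: {1, 2, 3, 4, 5, 6})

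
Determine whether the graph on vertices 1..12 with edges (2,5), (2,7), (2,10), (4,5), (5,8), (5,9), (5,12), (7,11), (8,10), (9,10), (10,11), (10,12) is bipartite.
Yes. Partition: {1, 2, 3, 4, 6, 8, 9, 11, 12}, {5, 7, 10}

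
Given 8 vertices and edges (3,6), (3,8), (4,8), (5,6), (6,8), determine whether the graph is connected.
No, it has 4 components: {1}, {2}, {3, 4, 5, 6, 8}, {7}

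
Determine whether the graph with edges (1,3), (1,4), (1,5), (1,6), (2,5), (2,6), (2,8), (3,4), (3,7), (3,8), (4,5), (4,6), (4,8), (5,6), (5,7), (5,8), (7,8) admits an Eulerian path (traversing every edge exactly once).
No (4 vertices have odd degree: {2, 4, 7, 8}; Eulerian path requires 0 or 2)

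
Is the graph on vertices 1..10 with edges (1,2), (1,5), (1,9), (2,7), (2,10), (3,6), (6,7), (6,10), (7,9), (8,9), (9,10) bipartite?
Yes. Partition: {1, 3, 4, 7, 8, 10}, {2, 5, 6, 9}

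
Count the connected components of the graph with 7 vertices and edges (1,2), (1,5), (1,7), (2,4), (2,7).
3 (components: {1, 2, 4, 5, 7}, {3}, {6})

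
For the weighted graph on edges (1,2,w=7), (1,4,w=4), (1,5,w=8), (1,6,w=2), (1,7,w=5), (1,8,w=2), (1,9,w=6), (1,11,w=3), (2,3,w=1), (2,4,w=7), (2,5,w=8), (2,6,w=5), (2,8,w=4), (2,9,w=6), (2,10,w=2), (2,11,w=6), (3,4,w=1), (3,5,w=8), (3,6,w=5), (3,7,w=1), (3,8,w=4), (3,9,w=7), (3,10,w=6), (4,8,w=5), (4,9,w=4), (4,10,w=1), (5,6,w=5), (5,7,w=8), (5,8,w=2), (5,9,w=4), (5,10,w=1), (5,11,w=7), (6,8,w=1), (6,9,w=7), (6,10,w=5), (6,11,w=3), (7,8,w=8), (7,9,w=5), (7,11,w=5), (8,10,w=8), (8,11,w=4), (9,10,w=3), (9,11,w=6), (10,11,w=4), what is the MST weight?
16 (MST edges: (1,6,w=2), (1,11,w=3), (2,3,w=1), (3,4,w=1), (3,7,w=1), (4,10,w=1), (5,8,w=2), (5,10,w=1), (6,8,w=1), (9,10,w=3); sum of weights 2 + 3 + 1 + 1 + 1 + 1 + 2 + 1 + 1 + 3 = 16)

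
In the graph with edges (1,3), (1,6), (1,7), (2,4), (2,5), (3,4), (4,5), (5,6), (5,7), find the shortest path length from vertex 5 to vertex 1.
2 (path: 5 -> 7 -> 1, 2 edges)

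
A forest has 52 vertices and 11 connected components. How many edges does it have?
41 (Each of the 11 component trees on V_i vertices has V_i - 1 edges; summing gives V - C = 52 - 11 = 41)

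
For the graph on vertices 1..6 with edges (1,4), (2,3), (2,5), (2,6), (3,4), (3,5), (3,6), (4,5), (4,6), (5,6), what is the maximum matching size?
3 (matching: (1,4), (2,6), (3,5); upper bound floor(n/2) = floor(6/2) = 3)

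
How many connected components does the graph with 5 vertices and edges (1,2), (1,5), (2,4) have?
2 (components: {1, 2, 4, 5}, {3})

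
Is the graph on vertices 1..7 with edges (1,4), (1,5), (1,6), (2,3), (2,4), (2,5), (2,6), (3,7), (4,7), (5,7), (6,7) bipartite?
Yes. Partition: {1, 2, 7}, {3, 4, 5, 6}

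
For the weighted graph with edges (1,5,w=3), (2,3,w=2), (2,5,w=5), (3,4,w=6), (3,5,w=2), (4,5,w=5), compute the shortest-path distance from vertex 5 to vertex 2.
4 (path: 5 -> 3 -> 2; weights 2 + 2 = 4)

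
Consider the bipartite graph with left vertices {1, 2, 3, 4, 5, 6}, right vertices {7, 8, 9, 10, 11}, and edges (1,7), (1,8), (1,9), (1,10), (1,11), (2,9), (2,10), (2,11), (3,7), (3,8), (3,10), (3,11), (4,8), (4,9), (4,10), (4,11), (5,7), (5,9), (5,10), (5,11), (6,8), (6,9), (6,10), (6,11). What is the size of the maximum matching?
5 (matching: (1,11), (2,10), (3,8), (4,9), (5,7); upper bound min(|L|,|R|) = min(6,5) = 5)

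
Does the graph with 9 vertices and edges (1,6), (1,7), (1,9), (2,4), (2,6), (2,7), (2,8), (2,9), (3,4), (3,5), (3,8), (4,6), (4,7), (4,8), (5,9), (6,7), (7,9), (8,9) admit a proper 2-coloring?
No (odd cycle of length 3: 7 -> 1 -> 9 -> 7)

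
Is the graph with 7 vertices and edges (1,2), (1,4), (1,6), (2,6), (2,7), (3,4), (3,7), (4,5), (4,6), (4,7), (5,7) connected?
Yes (BFS from 1 visits [1, 2, 4, 6, 7, 3, 5] — all 7 vertices reached)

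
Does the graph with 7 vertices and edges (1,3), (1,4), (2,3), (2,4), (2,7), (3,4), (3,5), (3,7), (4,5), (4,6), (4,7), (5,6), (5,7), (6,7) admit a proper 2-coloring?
No (odd cycle of length 3: 3 -> 1 -> 4 -> 3)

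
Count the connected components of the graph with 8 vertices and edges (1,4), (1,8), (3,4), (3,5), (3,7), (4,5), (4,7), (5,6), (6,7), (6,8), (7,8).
2 (components: {1, 3, 4, 5, 6, 7, 8}, {2})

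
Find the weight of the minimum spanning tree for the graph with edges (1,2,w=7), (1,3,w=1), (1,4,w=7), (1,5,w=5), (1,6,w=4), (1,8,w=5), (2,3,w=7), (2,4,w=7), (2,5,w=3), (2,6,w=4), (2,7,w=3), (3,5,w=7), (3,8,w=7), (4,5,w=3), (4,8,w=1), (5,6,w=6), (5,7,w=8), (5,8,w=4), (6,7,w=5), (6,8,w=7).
19 (MST edges: (1,3,w=1), (1,6,w=4), (2,5,w=3), (2,6,w=4), (2,7,w=3), (4,5,w=3), (4,8,w=1); sum of weights 1 + 4 + 3 + 4 + 3 + 3 + 1 = 19)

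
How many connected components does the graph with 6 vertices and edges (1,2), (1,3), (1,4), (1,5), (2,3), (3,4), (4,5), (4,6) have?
1 (components: {1, 2, 3, 4, 5, 6})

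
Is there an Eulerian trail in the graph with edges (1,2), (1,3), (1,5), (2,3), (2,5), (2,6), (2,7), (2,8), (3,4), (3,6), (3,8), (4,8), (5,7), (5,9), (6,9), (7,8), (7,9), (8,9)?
No (4 vertices have odd degree: {1, 3, 6, 8}; Eulerian path requires 0 or 2)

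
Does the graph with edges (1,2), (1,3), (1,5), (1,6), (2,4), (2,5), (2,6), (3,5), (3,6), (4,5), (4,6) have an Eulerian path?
Yes (the graph is connected and exactly 2 vertices have odd degree: {3, 4}; any Eulerian path must start and end at those)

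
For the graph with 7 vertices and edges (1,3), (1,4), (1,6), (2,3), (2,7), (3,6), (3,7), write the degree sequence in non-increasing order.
[4, 3, 2, 2, 2, 1, 0] (degrees: deg(1)=3, deg(2)=2, deg(3)=4, deg(4)=1, deg(5)=0, deg(6)=2, deg(7)=2)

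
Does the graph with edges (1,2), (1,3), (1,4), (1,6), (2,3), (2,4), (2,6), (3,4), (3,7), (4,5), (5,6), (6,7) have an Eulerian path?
Yes — and in fact it has an Eulerian circuit (the graph is connected and all 7 vertices have even degree)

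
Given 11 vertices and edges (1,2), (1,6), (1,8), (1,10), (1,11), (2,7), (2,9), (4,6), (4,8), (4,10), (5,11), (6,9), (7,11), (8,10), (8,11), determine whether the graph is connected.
No, it has 2 components: {1, 2, 4, 5, 6, 7, 8, 9, 10, 11}, {3}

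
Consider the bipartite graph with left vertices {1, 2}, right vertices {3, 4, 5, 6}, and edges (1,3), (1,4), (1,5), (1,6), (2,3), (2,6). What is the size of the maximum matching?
2 (matching: (1,5), (2,6); upper bound min(|L|,|R|) = min(2,4) = 2)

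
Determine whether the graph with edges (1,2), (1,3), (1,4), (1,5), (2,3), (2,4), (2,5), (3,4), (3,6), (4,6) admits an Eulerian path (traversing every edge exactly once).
Yes — and in fact it has an Eulerian circuit (the graph is connected and all 6 vertices have even degree)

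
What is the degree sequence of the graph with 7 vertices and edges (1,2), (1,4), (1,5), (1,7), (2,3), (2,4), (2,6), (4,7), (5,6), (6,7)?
[4, 4, 3, 3, 3, 2, 1] (degrees: deg(1)=4, deg(2)=4, deg(3)=1, deg(4)=3, deg(5)=2, deg(6)=3, deg(7)=3)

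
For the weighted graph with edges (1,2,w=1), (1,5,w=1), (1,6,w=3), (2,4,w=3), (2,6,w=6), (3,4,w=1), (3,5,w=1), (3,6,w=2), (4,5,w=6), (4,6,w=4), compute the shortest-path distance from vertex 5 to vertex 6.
3 (path: 5 -> 3 -> 6; weights 1 + 2 = 3)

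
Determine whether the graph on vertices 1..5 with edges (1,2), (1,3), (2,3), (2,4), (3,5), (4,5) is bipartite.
No (odd cycle of length 3: 2 -> 1 -> 3 -> 2)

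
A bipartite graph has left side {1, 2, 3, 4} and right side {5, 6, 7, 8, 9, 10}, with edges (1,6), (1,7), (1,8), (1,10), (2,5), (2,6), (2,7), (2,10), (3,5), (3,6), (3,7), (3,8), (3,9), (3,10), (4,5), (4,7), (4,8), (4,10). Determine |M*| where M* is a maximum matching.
4 (matching: (1,10), (2,7), (3,9), (4,8); upper bound min(|L|,|R|) = min(4,6) = 4)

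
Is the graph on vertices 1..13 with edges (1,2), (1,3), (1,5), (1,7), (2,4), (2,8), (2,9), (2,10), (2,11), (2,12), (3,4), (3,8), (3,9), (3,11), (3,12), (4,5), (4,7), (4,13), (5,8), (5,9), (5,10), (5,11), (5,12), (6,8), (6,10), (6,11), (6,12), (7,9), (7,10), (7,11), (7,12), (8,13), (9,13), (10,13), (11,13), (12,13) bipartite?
Yes. Partition: {1, 4, 8, 9, 10, 11, 12}, {2, 3, 5, 6, 7, 13}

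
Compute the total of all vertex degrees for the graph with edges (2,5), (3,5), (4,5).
6 (handshake: sum of degrees = 2|E| = 2 x 3 = 6)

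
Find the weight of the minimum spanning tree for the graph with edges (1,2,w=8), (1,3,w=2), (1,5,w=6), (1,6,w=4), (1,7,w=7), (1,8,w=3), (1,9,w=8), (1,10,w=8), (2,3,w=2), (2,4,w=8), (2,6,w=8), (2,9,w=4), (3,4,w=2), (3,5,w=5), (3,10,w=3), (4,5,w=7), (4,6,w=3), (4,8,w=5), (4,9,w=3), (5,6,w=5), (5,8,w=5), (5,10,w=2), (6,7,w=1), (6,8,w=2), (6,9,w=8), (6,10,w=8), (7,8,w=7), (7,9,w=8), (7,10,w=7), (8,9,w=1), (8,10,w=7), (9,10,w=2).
17 (MST edges: (1,3,w=2), (1,8,w=3), (2,3,w=2), (3,4,w=2), (5,10,w=2), (6,7,w=1), (6,8,w=2), (8,9,w=1), (9,10,w=2); sum of weights 2 + 3 + 2 + 2 + 2 + 1 + 2 + 1 + 2 = 17)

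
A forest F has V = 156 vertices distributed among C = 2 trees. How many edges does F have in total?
154 (Each of the 2 component trees on V_i vertices has V_i - 1 edges; summing gives V - C = 156 - 2 = 154)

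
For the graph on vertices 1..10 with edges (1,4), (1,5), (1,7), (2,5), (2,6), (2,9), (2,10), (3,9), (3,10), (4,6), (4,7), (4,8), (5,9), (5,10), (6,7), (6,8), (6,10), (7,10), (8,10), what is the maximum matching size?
5 (matching: (1,5), (2,9), (3,10), (4,8), (6,7); upper bound floor(n/2) = floor(10/2) = 5)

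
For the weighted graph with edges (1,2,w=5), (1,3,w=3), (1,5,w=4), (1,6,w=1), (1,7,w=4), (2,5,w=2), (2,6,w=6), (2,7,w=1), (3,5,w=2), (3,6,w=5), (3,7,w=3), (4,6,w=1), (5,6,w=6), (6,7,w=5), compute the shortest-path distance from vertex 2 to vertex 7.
1 (path: 2 -> 7; weights 1 = 1)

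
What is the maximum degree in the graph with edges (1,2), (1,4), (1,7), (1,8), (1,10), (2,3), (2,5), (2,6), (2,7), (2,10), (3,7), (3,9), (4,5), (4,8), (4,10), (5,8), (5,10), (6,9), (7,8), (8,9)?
6 (attained at vertex 2)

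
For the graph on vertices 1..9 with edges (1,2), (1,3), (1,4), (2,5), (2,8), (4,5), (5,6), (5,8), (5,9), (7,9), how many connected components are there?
1 (components: {1, 2, 3, 4, 5, 6, 7, 8, 9})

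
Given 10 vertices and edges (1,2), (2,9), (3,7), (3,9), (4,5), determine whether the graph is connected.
No, it has 5 components: {1, 2, 3, 7, 9}, {4, 5}, {6}, {8}, {10}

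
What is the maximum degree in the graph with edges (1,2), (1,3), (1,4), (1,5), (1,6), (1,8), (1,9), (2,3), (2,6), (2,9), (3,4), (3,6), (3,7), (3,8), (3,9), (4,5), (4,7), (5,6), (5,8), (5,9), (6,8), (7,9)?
7 (attained at vertices 1, 3)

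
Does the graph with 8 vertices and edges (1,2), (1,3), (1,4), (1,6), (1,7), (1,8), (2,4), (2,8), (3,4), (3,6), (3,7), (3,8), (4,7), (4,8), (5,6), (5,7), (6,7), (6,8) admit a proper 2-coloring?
No (odd cycle of length 3: 8 -> 1 -> 2 -> 8)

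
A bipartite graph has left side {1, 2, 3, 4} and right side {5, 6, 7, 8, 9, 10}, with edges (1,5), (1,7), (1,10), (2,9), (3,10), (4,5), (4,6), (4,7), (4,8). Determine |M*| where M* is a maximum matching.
4 (matching: (1,7), (2,9), (3,10), (4,8); upper bound min(|L|,|R|) = min(4,6) = 4)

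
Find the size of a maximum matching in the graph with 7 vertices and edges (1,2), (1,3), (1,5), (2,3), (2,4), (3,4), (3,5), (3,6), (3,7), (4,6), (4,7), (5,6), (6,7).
3 (matching: (1,5), (3,7), (4,6); upper bound floor(n/2) = floor(7/2) = 3)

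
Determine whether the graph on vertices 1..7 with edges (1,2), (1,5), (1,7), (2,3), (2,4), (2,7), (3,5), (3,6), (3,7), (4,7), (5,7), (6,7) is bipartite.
No (odd cycle of length 3: 7 -> 1 -> 2 -> 7)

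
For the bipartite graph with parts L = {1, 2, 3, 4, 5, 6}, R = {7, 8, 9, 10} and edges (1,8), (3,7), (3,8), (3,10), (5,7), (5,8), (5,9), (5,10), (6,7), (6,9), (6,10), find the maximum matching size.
4 (matching: (1,8), (3,10), (5,9), (6,7); upper bound min(|L|,|R|) = min(6,4) = 4)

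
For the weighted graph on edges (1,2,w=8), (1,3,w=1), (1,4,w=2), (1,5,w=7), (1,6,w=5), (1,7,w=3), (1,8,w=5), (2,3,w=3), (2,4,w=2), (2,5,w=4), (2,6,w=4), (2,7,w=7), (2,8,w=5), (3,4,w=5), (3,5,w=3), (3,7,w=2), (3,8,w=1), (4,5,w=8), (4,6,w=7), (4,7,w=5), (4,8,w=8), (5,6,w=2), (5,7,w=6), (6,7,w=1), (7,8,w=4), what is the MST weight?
11 (MST edges: (1,3,w=1), (1,4,w=2), (2,4,w=2), (3,7,w=2), (3,8,w=1), (5,6,w=2), (6,7,w=1); sum of weights 1 + 2 + 2 + 2 + 1 + 2 + 1 = 11)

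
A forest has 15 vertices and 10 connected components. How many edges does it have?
5 (Each of the 10 component trees on V_i vertices has V_i - 1 edges; summing gives V - C = 15 - 10 = 5)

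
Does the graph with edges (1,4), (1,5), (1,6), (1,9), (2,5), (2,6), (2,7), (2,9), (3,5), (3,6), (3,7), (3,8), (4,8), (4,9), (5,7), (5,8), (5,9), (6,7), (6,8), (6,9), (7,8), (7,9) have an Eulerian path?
Yes (the graph is connected and exactly 2 vertices have odd degree: {4, 8}; any Eulerian path must start and end at those)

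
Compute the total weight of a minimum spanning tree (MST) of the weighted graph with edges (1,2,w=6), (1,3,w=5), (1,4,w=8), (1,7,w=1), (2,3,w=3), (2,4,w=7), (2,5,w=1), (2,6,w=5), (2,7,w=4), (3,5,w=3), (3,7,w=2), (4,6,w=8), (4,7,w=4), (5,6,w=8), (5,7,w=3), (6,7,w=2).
13 (MST edges: (1,7,w=1), (2,3,w=3), (2,5,w=1), (3,7,w=2), (4,7,w=4), (6,7,w=2); sum of weights 1 + 3 + 1 + 2 + 4 + 2 = 13)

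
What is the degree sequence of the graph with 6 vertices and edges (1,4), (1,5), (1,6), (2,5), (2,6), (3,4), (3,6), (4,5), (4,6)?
[4, 4, 3, 3, 2, 2] (degrees: deg(1)=3, deg(2)=2, deg(3)=2, deg(4)=4, deg(5)=3, deg(6)=4)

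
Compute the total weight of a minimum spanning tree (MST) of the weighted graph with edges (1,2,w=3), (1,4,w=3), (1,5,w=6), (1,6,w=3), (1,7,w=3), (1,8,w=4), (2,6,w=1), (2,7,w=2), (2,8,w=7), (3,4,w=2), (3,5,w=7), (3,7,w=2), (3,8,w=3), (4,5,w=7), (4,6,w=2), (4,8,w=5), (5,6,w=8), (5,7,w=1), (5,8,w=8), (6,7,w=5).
14 (MST edges: (1,4,w=3), (2,6,w=1), (2,7,w=2), (3,4,w=2), (3,7,w=2), (3,8,w=3), (5,7,w=1); sum of weights 3 + 1 + 2 + 2 + 2 + 3 + 1 = 14)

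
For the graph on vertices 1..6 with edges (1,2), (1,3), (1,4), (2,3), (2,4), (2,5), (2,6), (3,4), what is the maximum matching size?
2 (matching: (1,4), (2,6); upper bound floor(n/2) = floor(6/2) = 3)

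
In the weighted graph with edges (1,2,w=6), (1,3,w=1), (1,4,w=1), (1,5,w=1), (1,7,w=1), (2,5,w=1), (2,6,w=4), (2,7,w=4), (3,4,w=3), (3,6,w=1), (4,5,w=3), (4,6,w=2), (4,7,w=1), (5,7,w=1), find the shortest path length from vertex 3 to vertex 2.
3 (path: 3 -> 1 -> 5 -> 2; weights 1 + 1 + 1 = 3)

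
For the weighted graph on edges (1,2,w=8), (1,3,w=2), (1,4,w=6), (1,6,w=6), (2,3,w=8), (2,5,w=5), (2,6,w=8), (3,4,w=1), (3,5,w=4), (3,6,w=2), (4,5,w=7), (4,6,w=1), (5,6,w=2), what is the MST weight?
11 (MST edges: (1,3,w=2), (2,5,w=5), (3,4,w=1), (4,6,w=1), (5,6,w=2); sum of weights 2 + 5 + 1 + 1 + 2 = 11)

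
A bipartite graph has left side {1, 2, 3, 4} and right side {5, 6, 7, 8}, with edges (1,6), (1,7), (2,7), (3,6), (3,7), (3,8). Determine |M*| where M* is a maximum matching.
3 (matching: (1,6), (2,7), (3,8); upper bound min(|L|,|R|) = min(4,4) = 4)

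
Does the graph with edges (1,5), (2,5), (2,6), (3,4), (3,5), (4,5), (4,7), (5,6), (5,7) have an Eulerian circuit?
No (2 vertices have odd degree: {1, 4}; Eulerian circuit requires 0)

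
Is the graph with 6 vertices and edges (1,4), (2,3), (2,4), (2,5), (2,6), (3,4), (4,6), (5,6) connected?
Yes (BFS from 1 visits [1, 4, 2, 3, 6, 5] — all 6 vertices reached)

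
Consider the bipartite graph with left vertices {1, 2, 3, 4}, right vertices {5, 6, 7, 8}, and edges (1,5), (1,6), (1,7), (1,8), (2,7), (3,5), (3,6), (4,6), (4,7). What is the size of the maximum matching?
4 (matching: (1,8), (2,7), (3,5), (4,6); upper bound min(|L|,|R|) = min(4,4) = 4)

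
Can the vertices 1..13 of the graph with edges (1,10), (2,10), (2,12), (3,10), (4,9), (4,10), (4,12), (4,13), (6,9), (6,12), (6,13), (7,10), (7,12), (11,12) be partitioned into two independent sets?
Yes. Partition: {1, 2, 3, 4, 5, 6, 7, 8, 11}, {9, 10, 12, 13}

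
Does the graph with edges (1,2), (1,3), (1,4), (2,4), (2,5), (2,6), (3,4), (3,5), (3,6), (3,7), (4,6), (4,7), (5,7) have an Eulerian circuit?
No (6 vertices have odd degree: {1, 3, 4, 5, 6, 7}; Eulerian circuit requires 0)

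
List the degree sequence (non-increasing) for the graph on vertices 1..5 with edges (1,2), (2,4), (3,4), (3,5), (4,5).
[3, 2, 2, 2, 1] (degrees: deg(1)=1, deg(2)=2, deg(3)=2, deg(4)=3, deg(5)=2)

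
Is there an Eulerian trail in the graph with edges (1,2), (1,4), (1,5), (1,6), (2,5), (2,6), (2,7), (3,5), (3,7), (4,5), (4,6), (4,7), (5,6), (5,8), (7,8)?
Yes — and in fact it has an Eulerian circuit (the graph is connected and all 8 vertices have even degree)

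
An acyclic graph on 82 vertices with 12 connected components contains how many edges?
70 (Each of the 12 component trees on V_i vertices has V_i - 1 edges; summing gives V - C = 82 - 12 = 70)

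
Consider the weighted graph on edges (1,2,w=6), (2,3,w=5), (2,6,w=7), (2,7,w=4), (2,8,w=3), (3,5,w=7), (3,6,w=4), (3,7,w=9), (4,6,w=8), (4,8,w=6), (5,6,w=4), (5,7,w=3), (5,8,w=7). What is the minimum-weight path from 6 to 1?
13 (path: 6 -> 2 -> 1; weights 7 + 6 = 13)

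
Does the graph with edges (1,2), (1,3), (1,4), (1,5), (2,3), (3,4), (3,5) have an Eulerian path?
Yes — and in fact it has an Eulerian circuit (the graph is connected and all 5 vertices have even degree)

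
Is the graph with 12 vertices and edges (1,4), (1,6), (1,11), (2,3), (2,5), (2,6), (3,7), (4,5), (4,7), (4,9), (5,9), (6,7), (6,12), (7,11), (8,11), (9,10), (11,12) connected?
Yes (BFS from 1 visits [1, 4, 6, 11, 5, 7, 9, 2, 12, 8, 3, 10] — all 12 vertices reached)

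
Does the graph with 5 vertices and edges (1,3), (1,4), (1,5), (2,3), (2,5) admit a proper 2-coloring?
Yes. Partition: {1, 2}, {3, 4, 5}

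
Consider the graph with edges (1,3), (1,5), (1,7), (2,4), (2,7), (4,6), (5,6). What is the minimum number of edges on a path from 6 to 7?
3 (path: 6 -> 5 -> 1 -> 7, 3 edges)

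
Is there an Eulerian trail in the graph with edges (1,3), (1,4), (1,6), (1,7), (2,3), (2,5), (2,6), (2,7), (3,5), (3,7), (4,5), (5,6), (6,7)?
Yes — and in fact it has an Eulerian circuit (the graph is connected and all 7 vertices have even degree)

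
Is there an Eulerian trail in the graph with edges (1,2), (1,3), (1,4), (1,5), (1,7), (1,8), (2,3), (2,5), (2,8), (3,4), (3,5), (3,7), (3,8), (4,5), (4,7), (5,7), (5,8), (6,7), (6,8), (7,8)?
Yes — and in fact it has an Eulerian circuit (the graph is connected and all 8 vertices have even degree)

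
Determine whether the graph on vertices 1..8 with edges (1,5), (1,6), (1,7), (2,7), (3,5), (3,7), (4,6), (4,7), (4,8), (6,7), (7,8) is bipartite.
No (odd cycle of length 3: 7 -> 1 -> 6 -> 7)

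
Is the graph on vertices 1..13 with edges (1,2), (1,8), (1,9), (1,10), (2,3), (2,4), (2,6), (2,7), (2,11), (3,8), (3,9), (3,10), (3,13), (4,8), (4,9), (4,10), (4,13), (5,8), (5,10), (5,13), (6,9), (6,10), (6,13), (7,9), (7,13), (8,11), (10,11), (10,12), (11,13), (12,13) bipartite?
Yes. Partition: {1, 3, 4, 5, 6, 7, 11, 12}, {2, 8, 9, 10, 13}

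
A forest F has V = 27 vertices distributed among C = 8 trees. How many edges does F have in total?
19 (Each of the 8 component trees on V_i vertices has V_i - 1 edges; summing gives V - C = 27 - 8 = 19)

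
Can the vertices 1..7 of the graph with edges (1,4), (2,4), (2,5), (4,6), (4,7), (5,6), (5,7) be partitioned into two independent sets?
Yes. Partition: {1, 2, 3, 6, 7}, {4, 5}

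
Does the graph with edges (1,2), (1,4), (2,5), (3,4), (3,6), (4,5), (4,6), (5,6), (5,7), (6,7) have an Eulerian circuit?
Yes (the graph is connected and all 7 vertices have even degree)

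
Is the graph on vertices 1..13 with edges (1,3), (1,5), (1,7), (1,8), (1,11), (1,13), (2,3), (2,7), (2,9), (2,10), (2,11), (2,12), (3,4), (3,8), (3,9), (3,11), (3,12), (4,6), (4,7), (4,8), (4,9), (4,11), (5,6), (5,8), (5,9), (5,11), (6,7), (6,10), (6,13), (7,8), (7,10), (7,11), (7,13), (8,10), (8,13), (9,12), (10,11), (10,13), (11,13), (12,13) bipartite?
No (odd cycle of length 3: 7 -> 1 -> 11 -> 7)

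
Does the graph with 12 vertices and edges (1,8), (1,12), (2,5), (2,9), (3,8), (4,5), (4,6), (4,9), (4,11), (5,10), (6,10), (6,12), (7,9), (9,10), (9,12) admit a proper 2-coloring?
Yes. Partition: {1, 3, 5, 6, 9, 11}, {2, 4, 7, 8, 10, 12}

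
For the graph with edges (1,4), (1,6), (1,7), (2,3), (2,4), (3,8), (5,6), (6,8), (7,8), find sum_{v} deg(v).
18 (handshake: sum of degrees = 2|E| = 2 x 9 = 18)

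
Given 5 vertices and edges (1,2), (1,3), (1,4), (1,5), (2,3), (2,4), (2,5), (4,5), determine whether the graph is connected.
Yes (BFS from 1 visits [1, 2, 3, 4, 5] — all 5 vertices reached)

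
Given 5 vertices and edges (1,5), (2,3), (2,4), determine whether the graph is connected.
No, it has 2 components: {1, 5}, {2, 3, 4}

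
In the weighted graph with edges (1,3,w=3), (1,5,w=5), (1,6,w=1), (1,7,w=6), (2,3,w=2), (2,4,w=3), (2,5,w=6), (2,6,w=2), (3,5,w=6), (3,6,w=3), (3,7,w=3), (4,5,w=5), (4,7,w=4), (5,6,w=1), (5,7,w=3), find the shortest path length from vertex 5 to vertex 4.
5 (path: 5 -> 4; weights 5 = 5)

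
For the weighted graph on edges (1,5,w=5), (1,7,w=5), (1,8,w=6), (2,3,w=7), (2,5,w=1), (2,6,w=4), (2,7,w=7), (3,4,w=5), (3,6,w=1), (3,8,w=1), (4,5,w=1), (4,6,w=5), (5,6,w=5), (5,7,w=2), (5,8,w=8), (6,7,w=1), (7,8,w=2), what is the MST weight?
12 (MST edges: (1,5,w=5), (2,5,w=1), (3,6,w=1), (3,8,w=1), (4,5,w=1), (5,7,w=2), (6,7,w=1); sum of weights 5 + 1 + 1 + 1 + 1 + 2 + 1 = 12)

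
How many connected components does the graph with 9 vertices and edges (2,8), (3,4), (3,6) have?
6 (components: {1}, {2, 8}, {3, 4, 6}, {5}, {7}, {9})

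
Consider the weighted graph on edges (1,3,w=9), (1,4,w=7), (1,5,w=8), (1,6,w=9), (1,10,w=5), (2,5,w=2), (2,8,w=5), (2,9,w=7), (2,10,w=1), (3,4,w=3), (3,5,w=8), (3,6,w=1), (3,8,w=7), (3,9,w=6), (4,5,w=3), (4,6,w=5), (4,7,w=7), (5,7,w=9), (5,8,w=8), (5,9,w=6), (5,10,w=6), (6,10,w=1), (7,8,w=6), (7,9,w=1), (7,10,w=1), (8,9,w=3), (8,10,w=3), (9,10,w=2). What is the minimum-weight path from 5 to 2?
2 (path: 5 -> 2; weights 2 = 2)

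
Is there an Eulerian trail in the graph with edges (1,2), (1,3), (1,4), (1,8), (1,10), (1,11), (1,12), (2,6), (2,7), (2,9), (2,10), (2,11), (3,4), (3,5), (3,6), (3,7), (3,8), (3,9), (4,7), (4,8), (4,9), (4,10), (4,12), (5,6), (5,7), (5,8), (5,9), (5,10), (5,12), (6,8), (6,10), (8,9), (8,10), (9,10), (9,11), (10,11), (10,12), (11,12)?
No (10 vertices have odd degree: {1, 3, 4, 5, 6, 8, 9, 10, 11, 12}; Eulerian path requires 0 or 2)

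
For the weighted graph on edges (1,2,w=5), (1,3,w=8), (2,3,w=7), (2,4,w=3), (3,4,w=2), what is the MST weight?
10 (MST edges: (1,2,w=5), (2,4,w=3), (3,4,w=2); sum of weights 5 + 3 + 2 = 10)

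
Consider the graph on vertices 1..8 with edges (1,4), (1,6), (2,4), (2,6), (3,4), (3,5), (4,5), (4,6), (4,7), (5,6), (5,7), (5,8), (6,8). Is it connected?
Yes (BFS from 1 visits [1, 4, 6, 2, 3, 5, 7, 8] — all 8 vertices reached)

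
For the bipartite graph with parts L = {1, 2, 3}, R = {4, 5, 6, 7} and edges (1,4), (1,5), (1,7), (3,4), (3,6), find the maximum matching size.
2 (matching: (1,7), (3,6); upper bound min(|L|,|R|) = min(3,4) = 3)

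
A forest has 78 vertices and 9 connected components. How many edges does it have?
69 (Each of the 9 component trees on V_i vertices has V_i - 1 edges; summing gives V - C = 78 - 9 = 69)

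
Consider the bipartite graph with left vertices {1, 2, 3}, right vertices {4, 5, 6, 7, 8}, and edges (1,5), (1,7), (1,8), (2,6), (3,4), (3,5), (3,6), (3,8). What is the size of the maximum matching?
3 (matching: (1,7), (2,6), (3,8); upper bound min(|L|,|R|) = min(3,5) = 3)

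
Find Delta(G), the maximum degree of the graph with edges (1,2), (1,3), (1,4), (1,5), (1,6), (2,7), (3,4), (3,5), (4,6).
5 (attained at vertex 1)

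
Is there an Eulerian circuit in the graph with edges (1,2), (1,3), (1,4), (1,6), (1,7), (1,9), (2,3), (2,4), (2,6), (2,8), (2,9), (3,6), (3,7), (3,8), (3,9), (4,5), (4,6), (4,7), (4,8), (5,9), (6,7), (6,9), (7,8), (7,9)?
Yes (the graph is connected and all 9 vertices have even degree)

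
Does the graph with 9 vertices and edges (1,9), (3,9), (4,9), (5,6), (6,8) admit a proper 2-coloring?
Yes. Partition: {1, 2, 3, 4, 5, 7, 8}, {6, 9}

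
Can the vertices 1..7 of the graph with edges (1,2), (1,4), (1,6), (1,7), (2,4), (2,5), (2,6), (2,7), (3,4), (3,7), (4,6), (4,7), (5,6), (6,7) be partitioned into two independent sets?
No (odd cycle of length 3: 4 -> 1 -> 7 -> 4)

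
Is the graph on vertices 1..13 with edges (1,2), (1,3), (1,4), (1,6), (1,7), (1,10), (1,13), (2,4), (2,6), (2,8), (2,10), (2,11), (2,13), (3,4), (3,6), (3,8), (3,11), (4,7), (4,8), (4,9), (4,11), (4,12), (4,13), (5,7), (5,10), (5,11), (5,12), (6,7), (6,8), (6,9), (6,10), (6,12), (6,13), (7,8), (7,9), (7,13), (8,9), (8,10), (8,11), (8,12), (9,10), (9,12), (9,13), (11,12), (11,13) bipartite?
No (odd cycle of length 3: 10 -> 1 -> 6 -> 10)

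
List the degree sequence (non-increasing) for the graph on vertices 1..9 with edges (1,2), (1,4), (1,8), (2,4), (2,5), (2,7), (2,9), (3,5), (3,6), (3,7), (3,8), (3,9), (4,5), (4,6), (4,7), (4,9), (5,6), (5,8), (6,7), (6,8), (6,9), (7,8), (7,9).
[6, 6, 6, 5, 5, 5, 5, 5, 3] (degrees: deg(1)=3, deg(2)=5, deg(3)=5, deg(4)=6, deg(5)=5, deg(6)=6, deg(7)=6, deg(8)=5, deg(9)=5)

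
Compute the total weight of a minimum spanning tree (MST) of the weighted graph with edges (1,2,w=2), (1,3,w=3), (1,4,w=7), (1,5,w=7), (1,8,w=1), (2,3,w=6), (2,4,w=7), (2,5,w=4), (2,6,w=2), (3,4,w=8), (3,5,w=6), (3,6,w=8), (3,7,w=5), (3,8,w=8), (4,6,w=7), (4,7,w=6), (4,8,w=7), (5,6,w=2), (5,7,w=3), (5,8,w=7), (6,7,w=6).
19 (MST edges: (1,2,w=2), (1,3,w=3), (1,8,w=1), (2,6,w=2), (4,7,w=6), (5,6,w=2), (5,7,w=3); sum of weights 2 + 3 + 1 + 2 + 6 + 2 + 3 = 19)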